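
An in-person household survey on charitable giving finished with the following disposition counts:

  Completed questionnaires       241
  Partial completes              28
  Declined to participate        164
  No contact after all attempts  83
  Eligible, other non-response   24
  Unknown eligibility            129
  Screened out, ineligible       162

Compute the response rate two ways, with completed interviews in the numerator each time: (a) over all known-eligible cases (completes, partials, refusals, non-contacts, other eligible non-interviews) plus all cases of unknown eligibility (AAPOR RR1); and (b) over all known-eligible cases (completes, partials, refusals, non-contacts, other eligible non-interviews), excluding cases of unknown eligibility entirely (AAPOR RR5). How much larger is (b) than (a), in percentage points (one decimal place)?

8.6

Top: 241
Denominator: 241 + 28 + 164 + 83 + 24 + 129 = 669
RR1 = 241 / 669 = 0.3602
Denominator: 241 + 28 + 164 + 83 + 24 = 540
RR5 = 241 / 540 = 0.4463
Difference = 44.63 − 36.02 = 8.61 percentage points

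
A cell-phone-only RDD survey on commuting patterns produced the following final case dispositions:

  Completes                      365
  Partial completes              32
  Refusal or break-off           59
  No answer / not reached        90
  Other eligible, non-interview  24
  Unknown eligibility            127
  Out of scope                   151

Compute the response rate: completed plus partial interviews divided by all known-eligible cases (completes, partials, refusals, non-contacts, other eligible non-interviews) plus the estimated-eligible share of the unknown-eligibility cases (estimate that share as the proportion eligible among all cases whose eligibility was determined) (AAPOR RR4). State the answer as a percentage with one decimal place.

Num = 365 + 32 = 397
Determined eligible = 365 + 32 + 59 + 90 + 24 = 570
e = 570 / (570 + 151) = 570 / 721 = 0.7906
Eligible share of unknowns = 0.7906 × 127 = 100.41
Denom = 570 + 100.41 = 670.41
RR4 = 397 / 670.41 = 0.5922

59.2%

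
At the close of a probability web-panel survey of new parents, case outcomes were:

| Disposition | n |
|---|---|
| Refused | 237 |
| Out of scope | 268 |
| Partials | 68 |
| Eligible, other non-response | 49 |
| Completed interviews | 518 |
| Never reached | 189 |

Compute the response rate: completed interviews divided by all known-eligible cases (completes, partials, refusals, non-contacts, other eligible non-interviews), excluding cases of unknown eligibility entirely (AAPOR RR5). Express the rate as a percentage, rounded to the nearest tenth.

Num: 518
Denominator: 518 + 68 + 237 + 189 + 49 = 1061
RR5 = 518 / 1061 = 0.4882

48.8%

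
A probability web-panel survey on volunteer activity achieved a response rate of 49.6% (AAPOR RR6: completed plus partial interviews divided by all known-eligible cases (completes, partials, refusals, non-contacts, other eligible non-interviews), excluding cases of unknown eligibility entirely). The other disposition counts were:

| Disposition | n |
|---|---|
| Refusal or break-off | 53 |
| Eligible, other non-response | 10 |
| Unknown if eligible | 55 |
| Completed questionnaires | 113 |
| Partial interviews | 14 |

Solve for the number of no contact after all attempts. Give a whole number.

Numerator = 113 + 14 = 127
RR6 = 127 / D = 0.496
D = 127 / 0.496 = 256.0
Remaining denominator categories sum to 190
no contact after all attempts = 256.0 − 190 ≈ 66

66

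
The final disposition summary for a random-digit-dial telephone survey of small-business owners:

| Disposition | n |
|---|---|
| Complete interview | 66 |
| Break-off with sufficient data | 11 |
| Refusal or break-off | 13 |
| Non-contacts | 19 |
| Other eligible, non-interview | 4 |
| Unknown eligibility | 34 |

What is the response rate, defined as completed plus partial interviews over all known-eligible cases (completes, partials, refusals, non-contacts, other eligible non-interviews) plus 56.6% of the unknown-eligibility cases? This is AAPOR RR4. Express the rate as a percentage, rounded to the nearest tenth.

58.2%

Num → 66 + 11 = 77
Determined eligible → 66 + 11 + 13 + 19 + 4 = 113
Estimated eligible among unknowns → 0.5660 × 34 = 19.24
Denominator → 113 + 19.24 = 132.24
RR4 = 77 / 132.24 = 0.5823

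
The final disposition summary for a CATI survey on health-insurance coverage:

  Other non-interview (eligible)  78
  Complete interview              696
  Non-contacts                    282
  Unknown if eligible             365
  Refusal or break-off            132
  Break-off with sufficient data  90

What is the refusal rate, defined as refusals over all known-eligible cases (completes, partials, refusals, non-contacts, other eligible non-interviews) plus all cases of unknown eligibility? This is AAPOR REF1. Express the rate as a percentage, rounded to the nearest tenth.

Top: 132
Denom: 696 + 90 + 132 + 282 + 78 + 365 = 1643
REF1 = 132 / 1643 = 0.0803

8.0%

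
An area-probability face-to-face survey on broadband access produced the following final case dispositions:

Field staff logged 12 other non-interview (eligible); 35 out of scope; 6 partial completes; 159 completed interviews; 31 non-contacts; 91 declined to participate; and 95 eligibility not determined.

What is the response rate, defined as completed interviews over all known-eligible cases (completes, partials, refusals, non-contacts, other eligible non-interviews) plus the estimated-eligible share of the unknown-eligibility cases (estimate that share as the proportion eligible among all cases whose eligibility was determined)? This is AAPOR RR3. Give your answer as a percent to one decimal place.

41.4%

Top = 159
Determined eligible = 159 + 6 + 91 + 31 + 12 = 299
e = 299 / (299 + 35) = 299 / 334 = 0.8952
Eligible share of unknowns = 0.8952 × 95 = 85.04
Denom = 299 + 85.04 = 384.04
RR3 = 159 / 384.04 = 0.4140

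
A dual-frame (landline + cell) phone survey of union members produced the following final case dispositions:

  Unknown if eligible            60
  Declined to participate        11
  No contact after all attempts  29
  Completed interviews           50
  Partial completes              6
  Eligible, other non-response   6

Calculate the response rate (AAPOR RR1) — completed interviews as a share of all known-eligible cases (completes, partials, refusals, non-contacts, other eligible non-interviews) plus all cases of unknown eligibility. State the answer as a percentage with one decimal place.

Top → 50
Denominator → 50 + 6 + 11 + 29 + 6 + 60 = 162
RR1 = 50 / 162 = 0.3086

30.9%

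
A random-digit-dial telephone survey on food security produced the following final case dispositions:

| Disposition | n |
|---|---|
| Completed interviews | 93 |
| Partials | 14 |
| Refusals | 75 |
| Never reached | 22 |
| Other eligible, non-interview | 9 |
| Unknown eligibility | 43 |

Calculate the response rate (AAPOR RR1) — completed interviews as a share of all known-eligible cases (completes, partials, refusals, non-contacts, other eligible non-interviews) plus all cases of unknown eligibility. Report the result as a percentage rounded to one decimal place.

Numerator = 93
Denom = 93 + 14 + 75 + 22 + 9 + 43 = 256
RR1 = 93 / 256 = 0.3633

36.3%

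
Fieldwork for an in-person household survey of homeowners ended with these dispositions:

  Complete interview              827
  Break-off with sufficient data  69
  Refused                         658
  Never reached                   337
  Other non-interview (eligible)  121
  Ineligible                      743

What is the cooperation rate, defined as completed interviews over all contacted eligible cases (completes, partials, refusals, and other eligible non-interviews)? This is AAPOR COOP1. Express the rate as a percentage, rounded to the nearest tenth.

Num: 827
Denom: 827 + 69 + 658 + 121 = 1675
COOP1 = 827 / 1675 = 0.4937

49.4%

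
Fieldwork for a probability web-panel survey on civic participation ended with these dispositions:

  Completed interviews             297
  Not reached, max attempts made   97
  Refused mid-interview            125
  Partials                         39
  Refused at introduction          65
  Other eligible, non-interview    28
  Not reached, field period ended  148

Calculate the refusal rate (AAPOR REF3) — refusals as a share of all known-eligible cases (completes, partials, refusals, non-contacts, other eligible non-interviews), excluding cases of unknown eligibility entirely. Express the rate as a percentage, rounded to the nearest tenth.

23.8%

Refusals = 65 + 125 = 190
Never reached = 148 + 97 = 245
Top: 190
Base: 297 + 39 + 190 + 245 + 28 = 799
REF3 = 190 / 799 = 0.2378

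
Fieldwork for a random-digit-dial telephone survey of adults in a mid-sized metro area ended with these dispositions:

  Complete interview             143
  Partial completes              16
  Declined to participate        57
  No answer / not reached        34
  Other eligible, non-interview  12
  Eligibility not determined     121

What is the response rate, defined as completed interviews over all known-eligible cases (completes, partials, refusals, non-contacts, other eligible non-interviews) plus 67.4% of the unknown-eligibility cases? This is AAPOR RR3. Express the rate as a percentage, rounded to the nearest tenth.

41.6%

Top: 143
Known eligible: 143 + 16 + 57 + 34 + 12 = 262
Eligible share of unknowns: 0.6740 × 121 = 81.55
Denom: 262 + 81.55 = 343.55
RR3 = 143 / 343.55 = 0.4162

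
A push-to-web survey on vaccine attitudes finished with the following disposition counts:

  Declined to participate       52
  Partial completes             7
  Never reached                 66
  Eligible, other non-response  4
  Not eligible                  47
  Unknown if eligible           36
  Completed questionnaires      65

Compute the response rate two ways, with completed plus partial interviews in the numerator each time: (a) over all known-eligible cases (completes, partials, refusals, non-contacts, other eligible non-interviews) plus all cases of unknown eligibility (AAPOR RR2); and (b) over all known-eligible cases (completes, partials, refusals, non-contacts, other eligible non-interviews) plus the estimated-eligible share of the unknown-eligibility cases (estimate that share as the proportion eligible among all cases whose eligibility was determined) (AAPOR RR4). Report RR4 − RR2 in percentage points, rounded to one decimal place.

Num = 65 + 7 = 72
Denominator = 65 + 7 + 52 + 66 + 4 + 36 = 230
RR2 = 72 / 230 = 0.3130
Eligible (known) = 65 + 7 + 52 + 66 + 4 = 194
e = 194 / (194 + 47) = 194 / 241 = 0.8050
e × U = 0.8050 × 36 = 28.98
Denominator = 194 + 28.98 = 222.98
RR4 = 72 / 222.98 = 0.3229
Difference = 32.29 − 31.30 = 0.99 percentage points

1.0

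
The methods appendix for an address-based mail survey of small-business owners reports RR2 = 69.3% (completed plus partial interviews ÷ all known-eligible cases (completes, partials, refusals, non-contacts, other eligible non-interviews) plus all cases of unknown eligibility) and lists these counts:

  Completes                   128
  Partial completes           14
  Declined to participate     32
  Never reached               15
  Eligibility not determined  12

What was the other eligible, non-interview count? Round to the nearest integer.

4

Numerator → 128 + 14 = 142
RR2 = 142 / D = 0.693
D = 142 / 0.693 = 204.9
Rest of base = 201
other eligible, non-interview = 204.9 − 201 ≈ 4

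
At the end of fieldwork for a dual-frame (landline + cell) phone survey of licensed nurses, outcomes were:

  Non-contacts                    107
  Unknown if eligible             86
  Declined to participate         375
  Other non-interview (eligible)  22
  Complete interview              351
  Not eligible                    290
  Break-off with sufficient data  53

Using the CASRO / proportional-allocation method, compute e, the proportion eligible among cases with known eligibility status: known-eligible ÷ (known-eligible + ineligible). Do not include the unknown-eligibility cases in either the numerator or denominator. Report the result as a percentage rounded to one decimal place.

Determined eligible: 351 + 53 + 375 + 107 + 22 = 908
e = 908 / (908 + 290) = 908 / 1198 = 0.7579

75.8%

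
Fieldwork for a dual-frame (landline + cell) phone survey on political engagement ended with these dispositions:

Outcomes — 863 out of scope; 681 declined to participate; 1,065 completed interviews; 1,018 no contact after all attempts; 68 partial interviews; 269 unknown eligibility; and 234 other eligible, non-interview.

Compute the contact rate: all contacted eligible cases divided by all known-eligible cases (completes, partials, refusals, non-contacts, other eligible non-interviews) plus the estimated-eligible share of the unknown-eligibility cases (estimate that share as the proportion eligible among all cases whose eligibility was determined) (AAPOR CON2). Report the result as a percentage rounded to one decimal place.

Top = 1065 + 68 + 681 + 234 = 2048
Known eligible = 1065 + 68 + 681 + 1018 + 234 = 3066
e = 3066 / (3066 + 863) = 3066 / 3929 = 0.7804
e × U = 0.7804 × 269 = 209.93
Base = 3066 + 209.93 = 3275.93
CON2 = 2048 / 3275.93 = 0.6252

62.5%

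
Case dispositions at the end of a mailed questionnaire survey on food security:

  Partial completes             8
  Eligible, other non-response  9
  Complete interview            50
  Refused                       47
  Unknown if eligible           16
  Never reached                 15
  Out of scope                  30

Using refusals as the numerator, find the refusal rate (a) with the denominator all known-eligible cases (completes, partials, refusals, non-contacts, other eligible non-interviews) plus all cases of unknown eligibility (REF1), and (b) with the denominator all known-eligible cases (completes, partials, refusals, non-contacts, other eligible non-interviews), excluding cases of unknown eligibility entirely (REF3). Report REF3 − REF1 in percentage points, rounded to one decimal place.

4.0

Num: 47
Base: 50 + 8 + 47 + 15 + 9 + 16 = 145
REF1 = 47 / 145 = 0.3241
Base: 50 + 8 + 47 + 15 + 9 = 129
REF3 = 47 / 129 = 0.3643
Difference = 36.43 − 32.41 = 4.02 percentage points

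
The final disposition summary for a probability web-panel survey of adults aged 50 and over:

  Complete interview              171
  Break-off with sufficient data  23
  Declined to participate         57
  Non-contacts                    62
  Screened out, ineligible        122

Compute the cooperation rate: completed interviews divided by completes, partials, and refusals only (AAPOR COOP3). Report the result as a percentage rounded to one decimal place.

Numerator = 171
Denominator = 171 + 23 + 57 = 251
COOP3 = 171 / 251 = 0.6813

68.1%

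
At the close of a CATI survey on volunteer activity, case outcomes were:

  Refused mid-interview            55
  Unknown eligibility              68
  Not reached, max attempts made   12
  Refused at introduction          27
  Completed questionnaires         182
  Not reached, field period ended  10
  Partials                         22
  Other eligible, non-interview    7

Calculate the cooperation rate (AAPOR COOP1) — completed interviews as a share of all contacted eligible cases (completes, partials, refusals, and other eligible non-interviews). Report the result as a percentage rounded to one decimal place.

62.1%

Refused = 27 + 55 = 82
Non-contacts = 10 + 12 = 22
Top: 182
Denom: 182 + 22 + 82 + 7 = 293
COOP1 = 182 / 293 = 0.6212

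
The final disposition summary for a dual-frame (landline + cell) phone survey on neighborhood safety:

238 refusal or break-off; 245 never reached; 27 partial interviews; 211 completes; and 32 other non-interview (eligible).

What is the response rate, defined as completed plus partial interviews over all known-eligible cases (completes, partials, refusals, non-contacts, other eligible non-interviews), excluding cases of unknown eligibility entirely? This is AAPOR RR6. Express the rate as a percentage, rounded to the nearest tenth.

Top: 211 + 27 = 238
Base: 211 + 27 + 238 + 245 + 32 = 753
RR6 = 238 / 753 = 0.3161

31.6%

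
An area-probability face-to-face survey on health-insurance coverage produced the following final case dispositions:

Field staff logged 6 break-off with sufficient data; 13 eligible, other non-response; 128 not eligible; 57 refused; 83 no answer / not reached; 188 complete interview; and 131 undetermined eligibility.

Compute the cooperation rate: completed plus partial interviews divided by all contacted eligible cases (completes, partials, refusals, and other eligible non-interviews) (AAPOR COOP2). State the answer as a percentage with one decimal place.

73.5%

Numerator: 188 + 6 = 194
Denominator: 188 + 6 + 57 + 13 = 264
COOP2 = 194 / 264 = 0.7348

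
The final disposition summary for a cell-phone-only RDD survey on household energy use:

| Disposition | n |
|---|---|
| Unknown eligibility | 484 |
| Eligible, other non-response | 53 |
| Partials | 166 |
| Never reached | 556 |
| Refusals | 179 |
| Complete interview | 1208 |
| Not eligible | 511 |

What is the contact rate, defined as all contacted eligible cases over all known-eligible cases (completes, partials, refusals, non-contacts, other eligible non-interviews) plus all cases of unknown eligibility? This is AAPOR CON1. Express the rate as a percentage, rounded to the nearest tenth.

60.7%

Numerator = 1208 + 166 + 179 + 53 = 1606
Base = 1208 + 166 + 179 + 556 + 53 + 484 = 2646
CON1 = 1606 / 2646 = 0.6070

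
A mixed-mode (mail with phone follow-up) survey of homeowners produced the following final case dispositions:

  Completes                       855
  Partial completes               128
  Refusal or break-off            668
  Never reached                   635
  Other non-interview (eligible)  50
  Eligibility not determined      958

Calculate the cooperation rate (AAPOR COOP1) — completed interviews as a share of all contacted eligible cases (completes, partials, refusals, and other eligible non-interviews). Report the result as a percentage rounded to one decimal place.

50.3%

Top = 855
Base = 855 + 128 + 668 + 50 = 1701
COOP1 = 855 / 1701 = 0.5026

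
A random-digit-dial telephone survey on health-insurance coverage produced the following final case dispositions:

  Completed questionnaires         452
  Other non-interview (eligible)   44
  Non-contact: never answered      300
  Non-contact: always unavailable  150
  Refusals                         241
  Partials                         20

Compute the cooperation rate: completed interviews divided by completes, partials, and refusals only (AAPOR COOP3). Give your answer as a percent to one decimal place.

63.4%

No answer / not reached = 300 + 150 = 450
Num → 452
Denominator → 452 + 20 + 241 = 713
COOP3 = 452 / 713 = 0.6339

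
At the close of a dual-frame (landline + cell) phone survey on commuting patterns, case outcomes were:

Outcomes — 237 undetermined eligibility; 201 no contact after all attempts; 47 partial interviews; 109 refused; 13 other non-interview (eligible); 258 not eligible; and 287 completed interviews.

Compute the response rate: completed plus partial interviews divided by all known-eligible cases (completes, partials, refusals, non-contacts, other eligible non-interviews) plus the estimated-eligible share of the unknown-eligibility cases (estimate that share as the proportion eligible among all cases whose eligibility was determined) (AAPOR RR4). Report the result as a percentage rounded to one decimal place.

40.4%

Top: 287 + 47 = 334
Eligible (known): 287 + 47 + 109 + 201 + 13 = 657
e = 657 / (657 + 258) = 657 / 915 = 0.7180
e × U: 0.7180 × 237 = 170.17
Denom: 657 + 170.17 = 827.17
RR4 = 334 / 827.17 = 0.4038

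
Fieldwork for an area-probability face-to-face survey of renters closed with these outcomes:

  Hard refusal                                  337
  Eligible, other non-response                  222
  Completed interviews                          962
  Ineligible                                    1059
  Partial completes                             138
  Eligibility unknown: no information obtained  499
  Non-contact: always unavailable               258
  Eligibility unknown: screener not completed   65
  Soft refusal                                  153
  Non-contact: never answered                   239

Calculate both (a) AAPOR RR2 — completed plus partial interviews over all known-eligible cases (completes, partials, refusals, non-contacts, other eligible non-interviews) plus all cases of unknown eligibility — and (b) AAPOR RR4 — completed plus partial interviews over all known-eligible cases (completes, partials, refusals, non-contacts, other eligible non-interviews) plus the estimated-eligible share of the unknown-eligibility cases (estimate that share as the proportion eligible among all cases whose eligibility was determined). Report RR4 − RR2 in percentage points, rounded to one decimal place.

2.5

Refused = 337 + 153 = 490
No contact after all attempts = 239 + 258 = 497
Unknown eligibility = 65 + 499 = 564
Num = 962 + 138 = 1100
Base = 962 + 138 + 490 + 497 + 222 + 564 = 2873
RR2 = 1100 / 2873 = 0.3829
Known eligible = 962 + 138 + 490 + 497 + 222 = 2309
e = 2309 / (2309 + 1059) = 2309 / 3368 = 0.6856
e × U = 0.6856 × 564 = 386.68
Base = 2309 + 386.68 = 2695.68
RR4 = 1100 / 2695.68 = 0.4081
Difference = 40.81 − 38.29 = 2.52 percentage points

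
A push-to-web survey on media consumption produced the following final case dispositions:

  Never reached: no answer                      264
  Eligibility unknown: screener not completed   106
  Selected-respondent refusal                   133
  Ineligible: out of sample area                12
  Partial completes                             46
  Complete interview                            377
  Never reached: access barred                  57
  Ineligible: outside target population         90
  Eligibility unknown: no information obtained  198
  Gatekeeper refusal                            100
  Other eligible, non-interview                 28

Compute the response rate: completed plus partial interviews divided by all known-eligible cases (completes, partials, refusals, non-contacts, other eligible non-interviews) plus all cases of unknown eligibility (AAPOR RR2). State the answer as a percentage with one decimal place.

Refusal or break-off = 100 + 133 = 233
Never reached = 264 + 57 = 321
Unknown if eligible = 106 + 198 = 304
Screened out, ineligible = 90 + 12 = 102
Num = 377 + 46 = 423
Denom = 377 + 46 + 233 + 321 + 28 + 304 = 1309
RR2 = 423 / 1309 = 0.3231

32.3%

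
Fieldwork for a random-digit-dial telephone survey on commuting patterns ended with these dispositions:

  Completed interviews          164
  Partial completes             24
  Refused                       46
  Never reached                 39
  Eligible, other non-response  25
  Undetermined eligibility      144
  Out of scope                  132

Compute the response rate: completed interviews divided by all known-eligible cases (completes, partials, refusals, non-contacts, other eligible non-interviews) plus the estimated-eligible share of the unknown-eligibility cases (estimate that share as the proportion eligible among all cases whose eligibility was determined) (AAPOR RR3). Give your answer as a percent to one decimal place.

41.2%

Top → 164
Known eligible → 164 + 24 + 46 + 39 + 25 = 298
e = 298 / (298 + 132) = 298 / 430 = 0.6930
Eligible share of unknowns → 0.6930 × 144 = 99.79
Denom → 298 + 99.79 = 397.79
RR3 = 164 / 397.79 = 0.4123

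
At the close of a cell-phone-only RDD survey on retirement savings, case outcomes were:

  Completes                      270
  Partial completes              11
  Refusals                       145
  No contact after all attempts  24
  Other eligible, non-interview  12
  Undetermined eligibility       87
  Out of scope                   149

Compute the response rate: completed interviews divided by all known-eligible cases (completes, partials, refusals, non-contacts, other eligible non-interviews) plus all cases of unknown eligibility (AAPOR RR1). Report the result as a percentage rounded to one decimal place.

Num: 270
Denom: 270 + 11 + 145 + 24 + 12 + 87 = 549
RR1 = 270 / 549 = 0.4918

49.2%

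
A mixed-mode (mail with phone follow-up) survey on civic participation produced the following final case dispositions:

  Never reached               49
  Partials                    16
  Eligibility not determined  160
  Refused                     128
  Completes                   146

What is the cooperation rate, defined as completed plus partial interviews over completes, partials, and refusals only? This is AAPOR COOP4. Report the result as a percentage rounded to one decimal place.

Num → 146 + 16 = 162
Denom → 146 + 16 + 128 = 290
COOP4 = 162 / 290 = 0.5586

55.9%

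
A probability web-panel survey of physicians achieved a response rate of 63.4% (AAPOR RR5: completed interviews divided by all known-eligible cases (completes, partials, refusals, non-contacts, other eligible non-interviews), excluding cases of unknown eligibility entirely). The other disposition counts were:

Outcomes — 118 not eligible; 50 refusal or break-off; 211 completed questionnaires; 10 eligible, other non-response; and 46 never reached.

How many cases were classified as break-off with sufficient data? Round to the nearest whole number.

RR5 = 211 / D = 0.634
D = 211 / 0.634 = 332.8
Rest of base = 317
break-off with sufficient data = 332.8 − 317 ≈ 16

16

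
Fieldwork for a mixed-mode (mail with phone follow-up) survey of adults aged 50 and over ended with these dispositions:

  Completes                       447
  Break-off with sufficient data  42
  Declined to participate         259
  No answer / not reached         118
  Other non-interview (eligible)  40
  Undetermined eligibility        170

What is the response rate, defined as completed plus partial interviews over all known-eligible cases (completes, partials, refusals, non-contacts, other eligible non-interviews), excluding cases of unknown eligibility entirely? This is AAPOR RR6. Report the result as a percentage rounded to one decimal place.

54.0%

Num → 447 + 42 = 489
Denom → 447 + 42 + 259 + 118 + 40 = 906
RR6 = 489 / 906 = 0.5397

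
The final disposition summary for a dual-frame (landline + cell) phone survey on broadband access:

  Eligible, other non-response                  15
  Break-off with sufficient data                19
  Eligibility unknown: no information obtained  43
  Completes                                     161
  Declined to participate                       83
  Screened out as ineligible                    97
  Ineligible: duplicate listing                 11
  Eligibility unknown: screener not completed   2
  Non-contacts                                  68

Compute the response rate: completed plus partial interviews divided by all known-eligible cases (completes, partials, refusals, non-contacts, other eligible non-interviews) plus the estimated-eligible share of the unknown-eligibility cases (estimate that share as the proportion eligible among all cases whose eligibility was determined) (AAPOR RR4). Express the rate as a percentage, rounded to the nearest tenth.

Unknown if eligible = 2 + 43 = 45
Screened out, ineligible = 97 + 11 = 108
Numerator = 161 + 19 = 180
Known eligible = 161 + 19 + 83 + 68 + 15 = 346
e = 346 / (346 + 108) = 346 / 454 = 0.7621
Eligible share of unknowns = 0.7621 × 45 = 34.29
Denominator = 346 + 34.29 = 380.29
RR4 = 180 / 380.29 = 0.4733

47.3%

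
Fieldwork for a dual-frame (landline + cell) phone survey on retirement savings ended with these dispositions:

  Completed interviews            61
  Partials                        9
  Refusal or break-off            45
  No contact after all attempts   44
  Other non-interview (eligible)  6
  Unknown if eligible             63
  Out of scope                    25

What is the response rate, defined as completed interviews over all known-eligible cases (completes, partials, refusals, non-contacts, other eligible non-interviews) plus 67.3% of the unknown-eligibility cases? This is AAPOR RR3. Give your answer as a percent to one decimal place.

29.4%

Top → 61
Known eligible → 61 + 9 + 45 + 44 + 6 = 165
Eligible share of unknowns → 0.6730 × 63 = 42.40
Denominator → 165 + 42.40 = 207.40
RR3 = 61 / 207.40 = 0.2941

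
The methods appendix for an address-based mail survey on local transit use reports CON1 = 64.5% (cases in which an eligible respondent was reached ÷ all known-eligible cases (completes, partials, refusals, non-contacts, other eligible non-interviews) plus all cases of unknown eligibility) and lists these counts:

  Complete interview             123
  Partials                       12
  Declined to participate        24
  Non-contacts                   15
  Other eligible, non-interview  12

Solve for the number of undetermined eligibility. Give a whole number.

Numerator: 123 + 12 + 24 + 12 = 171
CON1 = 171 / D = 0.645
D = 171 / 0.645 = 265.1
Other denominator terms total 186
undetermined eligibility = 265.1 − 186 ≈ 79

79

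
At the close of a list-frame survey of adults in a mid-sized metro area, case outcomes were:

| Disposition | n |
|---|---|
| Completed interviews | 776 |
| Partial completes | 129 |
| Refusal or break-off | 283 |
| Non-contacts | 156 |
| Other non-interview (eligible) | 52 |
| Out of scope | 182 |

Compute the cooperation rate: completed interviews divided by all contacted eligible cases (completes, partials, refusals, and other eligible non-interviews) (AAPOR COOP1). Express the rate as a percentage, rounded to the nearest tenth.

Num: 776
Denominator: 776 + 129 + 283 + 52 = 1240
COOP1 = 776 / 1240 = 0.6258

62.6%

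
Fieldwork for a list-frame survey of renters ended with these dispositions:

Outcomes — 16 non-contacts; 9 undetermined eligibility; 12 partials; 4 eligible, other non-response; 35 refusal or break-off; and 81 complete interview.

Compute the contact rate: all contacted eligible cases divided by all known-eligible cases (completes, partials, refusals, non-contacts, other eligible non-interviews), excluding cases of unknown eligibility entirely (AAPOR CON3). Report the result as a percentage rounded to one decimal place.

89.2%

Num → 81 + 12 + 35 + 4 = 132
Base → 81 + 12 + 35 + 16 + 4 = 148
CON3 = 132 / 148 = 0.8919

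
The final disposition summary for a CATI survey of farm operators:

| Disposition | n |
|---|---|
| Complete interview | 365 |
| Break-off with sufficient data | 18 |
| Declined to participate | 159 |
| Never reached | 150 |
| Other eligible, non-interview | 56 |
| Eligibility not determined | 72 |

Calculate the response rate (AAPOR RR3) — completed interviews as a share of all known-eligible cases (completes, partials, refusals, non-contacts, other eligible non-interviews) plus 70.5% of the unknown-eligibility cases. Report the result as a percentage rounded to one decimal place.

45.7%

Num = 365
Known eligible = 365 + 18 + 159 + 150 + 56 = 748
e × U = 0.7050 × 72 = 50.76
Denom = 748 + 50.76 = 798.76
RR3 = 365 / 798.76 = 0.4570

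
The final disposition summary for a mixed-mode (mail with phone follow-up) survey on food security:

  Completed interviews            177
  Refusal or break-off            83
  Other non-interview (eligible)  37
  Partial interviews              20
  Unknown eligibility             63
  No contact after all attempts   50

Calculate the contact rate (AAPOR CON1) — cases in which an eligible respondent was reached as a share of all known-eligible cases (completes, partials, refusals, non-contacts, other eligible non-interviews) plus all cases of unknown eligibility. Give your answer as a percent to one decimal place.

73.7%

Top: 177 + 20 + 83 + 37 = 317
Base: 177 + 20 + 83 + 50 + 37 + 63 = 430
CON1 = 317 / 430 = 0.7372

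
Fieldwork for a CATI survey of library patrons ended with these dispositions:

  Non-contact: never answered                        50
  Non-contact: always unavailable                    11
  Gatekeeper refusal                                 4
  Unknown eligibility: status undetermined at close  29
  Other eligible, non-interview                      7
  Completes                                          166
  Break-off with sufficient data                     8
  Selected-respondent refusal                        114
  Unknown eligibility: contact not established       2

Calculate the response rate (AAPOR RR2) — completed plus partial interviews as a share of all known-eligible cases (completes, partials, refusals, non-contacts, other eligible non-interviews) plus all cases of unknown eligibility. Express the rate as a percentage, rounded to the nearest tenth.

44.5%

Declined to participate = 4 + 114 = 118
Never reached = 50 + 11 = 61
Unknown if eligible = 2 + 29 = 31
Num: 166 + 8 = 174
Denominator: 166 + 8 + 118 + 61 + 7 + 31 = 391
RR2 = 174 / 391 = 0.4450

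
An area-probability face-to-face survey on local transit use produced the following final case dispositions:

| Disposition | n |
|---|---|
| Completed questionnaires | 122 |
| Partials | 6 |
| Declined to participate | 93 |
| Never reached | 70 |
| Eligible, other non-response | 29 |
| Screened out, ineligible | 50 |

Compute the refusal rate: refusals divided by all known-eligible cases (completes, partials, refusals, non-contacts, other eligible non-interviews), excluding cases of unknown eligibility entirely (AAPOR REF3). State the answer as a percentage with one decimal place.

29.1%

Top = 93
Base = 122 + 6 + 93 + 70 + 29 = 320
REF3 = 93 / 320 = 0.2906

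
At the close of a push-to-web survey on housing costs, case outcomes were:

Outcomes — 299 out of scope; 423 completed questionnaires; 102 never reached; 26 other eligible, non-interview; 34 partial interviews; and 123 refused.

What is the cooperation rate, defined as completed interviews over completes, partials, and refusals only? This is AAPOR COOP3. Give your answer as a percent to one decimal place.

72.9%

Top → 423
Base → 423 + 34 + 123 = 580
COOP3 = 423 / 580 = 0.7293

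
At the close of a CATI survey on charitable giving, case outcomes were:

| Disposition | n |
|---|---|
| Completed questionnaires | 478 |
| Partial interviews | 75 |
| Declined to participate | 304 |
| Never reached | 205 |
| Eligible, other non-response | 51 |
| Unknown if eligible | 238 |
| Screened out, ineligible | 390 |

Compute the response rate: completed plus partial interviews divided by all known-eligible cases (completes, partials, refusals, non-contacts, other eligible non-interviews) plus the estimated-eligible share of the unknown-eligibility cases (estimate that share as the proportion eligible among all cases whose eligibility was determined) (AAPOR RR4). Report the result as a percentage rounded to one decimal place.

Numerator: 478 + 75 = 553
Eligible (known): 478 + 75 + 304 + 205 + 51 = 1113
e = 1113 / (1113 + 390) = 1113 / 1503 = 0.7405
e × U: 0.7405 × 238 = 176.24
Denom: 1113 + 176.24 = 1289.24
RR4 = 553 / 1289.24 = 0.4289

42.9%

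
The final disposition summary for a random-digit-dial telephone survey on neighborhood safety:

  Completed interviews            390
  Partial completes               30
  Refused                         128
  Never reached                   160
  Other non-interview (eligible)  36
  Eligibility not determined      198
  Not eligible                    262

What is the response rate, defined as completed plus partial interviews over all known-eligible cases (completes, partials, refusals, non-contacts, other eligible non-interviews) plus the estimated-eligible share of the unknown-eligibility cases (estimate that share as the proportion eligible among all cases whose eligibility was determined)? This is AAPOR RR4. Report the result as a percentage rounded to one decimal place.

Top: 390 + 30 = 420
Known eligible: 390 + 30 + 128 + 160 + 36 = 744
e = 744 / (744 + 262) = 744 / 1006 = 0.7396
e × U: 0.7396 × 198 = 146.44
Denom: 744 + 146.44 = 890.44
RR4 = 420 / 890.44 = 0.4717

47.2%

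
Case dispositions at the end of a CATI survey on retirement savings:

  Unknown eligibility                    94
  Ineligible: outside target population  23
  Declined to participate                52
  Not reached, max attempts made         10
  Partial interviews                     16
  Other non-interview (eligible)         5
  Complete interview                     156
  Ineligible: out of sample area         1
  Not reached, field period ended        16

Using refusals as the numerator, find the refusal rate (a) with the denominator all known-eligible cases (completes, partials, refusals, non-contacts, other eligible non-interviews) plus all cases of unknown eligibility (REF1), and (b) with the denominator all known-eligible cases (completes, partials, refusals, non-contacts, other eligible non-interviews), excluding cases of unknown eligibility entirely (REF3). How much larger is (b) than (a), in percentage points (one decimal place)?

5.5

No contact after all attempts = 16 + 10 = 26
Ineligible = 23 + 1 = 24
Numerator → 52
Denom → 156 + 16 + 52 + 26 + 5 + 94 = 349
REF1 = 52 / 349 = 0.1490
Denom → 156 + 16 + 52 + 26 + 5 = 255
REF3 = 52 / 255 = 0.2039
Difference = 20.39 − 14.90 = 5.49 percentage points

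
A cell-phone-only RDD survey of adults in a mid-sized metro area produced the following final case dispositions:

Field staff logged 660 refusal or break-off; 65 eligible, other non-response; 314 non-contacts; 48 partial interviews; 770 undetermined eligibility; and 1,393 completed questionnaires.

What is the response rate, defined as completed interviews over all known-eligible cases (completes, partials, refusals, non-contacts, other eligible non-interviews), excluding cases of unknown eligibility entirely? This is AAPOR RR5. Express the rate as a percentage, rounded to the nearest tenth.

56.2%

Numerator → 1393
Base → 1393 + 48 + 660 + 314 + 65 = 2480
RR5 = 1393 / 2480 = 0.5617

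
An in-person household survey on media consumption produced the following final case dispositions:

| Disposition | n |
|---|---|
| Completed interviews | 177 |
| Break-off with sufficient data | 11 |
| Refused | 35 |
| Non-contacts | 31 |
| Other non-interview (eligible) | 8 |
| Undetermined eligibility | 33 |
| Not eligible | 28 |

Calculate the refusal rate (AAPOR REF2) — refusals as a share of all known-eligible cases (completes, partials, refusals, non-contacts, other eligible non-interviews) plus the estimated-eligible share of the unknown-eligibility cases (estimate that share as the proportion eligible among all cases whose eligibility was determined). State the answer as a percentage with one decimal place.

12.0%

Numerator = 35
Determined eligible = 177 + 11 + 35 + 31 + 8 = 262
e = 262 / (262 + 28) = 262 / 290 = 0.9034
e × U = 0.9034 × 33 = 29.81
Denom = 262 + 29.81 = 291.81
REF2 = 35 / 291.81 = 0.1199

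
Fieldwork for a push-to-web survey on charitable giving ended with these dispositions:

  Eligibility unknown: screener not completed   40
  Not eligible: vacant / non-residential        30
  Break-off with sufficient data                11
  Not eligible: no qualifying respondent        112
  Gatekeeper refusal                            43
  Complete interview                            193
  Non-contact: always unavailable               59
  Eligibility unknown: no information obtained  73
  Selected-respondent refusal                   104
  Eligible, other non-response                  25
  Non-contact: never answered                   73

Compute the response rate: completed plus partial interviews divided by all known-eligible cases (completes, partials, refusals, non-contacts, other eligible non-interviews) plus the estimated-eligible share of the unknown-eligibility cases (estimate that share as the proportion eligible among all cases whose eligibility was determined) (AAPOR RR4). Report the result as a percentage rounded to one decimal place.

34.2%

Refused = 43 + 104 = 147
Never reached = 73 + 59 = 132
Eligibility not determined = 40 + 73 = 113
Ineligible = 112 + 30 = 142
Numerator → 193 + 11 = 204
Known eligible → 193 + 11 + 147 + 132 + 25 = 508
e = 508 / (508 + 142) = 508 / 650 = 0.7815
e × U → 0.7815 × 113 = 88.31
Denom → 508 + 88.31 = 596.31
RR4 = 204 / 596.31 = 0.3421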